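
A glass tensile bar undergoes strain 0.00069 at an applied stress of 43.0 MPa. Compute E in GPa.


Young's modulus: E = stress / strain
  E = 43.0 MPa / 0.00069 = 62318.84 MPa
Convert to GPa: 62318.84 / 1000 = 62.32 GPa

62.32 GPa


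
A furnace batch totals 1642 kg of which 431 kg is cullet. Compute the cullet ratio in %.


Cullet ratio = (cullet mass / total batch mass) * 100
  Ratio = 431 / 1642 * 100 = 26.25%

26.25%


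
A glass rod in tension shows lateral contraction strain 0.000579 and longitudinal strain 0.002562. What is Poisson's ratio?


Poisson's ratio: nu = lateral strain / axial strain
  nu = 0.000579 / 0.002562 = 0.226

0.226


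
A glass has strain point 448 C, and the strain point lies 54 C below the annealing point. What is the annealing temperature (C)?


T_anneal = T_strain + gap:
  T_anneal = 448 + 54 = 502 C

502 C


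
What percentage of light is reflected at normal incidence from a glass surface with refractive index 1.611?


Fresnel reflectance at normal incidence:
  R = ((n - 1)/(n + 1))^2
  (n - 1)/(n + 1) = (1.611 - 1)/(1.611 + 1) = 0.23401
  R = 0.23401^2 = 0.0547607
  R(%) = 0.0547607 * 100 = 5.476%

5.476%


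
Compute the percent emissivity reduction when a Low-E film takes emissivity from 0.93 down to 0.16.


Percentage reduction = (1 - coated/uncoated) * 100
  Ratio = 0.16 / 0.93 = 0.172
  Reduction = (1 - 0.172) * 100 = 82.8%

82.8%


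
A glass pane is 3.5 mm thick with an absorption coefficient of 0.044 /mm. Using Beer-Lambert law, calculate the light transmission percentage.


Beer-Lambert law: T = exp(-alpha * thickness)
  exponent = -0.044 * 3.5 = -0.154
  T = exp(-0.154) = 0.8573
  Percentage = 0.8573 * 100 = 85.73%

85.73%


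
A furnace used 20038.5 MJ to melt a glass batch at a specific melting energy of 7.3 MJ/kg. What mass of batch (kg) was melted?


Rearrange E = m * s for m:
  m = E / s
  m = 20038.5 / 7.3 = 2745.0 kg

2745.0 kg


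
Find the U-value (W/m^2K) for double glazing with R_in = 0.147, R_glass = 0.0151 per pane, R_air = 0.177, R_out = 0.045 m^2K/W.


Total thermal resistance (series):
  R_total = R_in + R_glass + R_air + R_glass + R_out
  R_total = 0.147 + 0.0151 + 0.177 + 0.0151 + 0.045 = 0.3992 m^2K/W
U-value = 1 / R_total = 1 / 0.3992 = 2.505 W/m^2K

2.505 W/m^2K


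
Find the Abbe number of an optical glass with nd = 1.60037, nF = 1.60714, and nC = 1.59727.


Abbe number formula: Vd = (nd - 1) / (nF - nC)
  nd - 1 = 1.60037 - 1 = 0.60037
  nF - nC = 1.60714 - 1.59727 = 0.00987
  Vd = 0.60037 / 0.00987 = 60.83

60.83


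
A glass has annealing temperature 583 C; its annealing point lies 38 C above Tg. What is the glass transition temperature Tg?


Rearrange T_anneal = Tg + offset for Tg:
  Tg = T_anneal - offset = 583 - 38 = 545 C

545 C


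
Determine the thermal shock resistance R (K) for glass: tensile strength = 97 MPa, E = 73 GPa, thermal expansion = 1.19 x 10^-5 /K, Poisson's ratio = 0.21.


Thermal shock resistance: R = sigma * (1 - nu) / (E * alpha)
  Numerator = 97 * (1 - 0.21) = 76.63
  Denominator = 73 * 1000 * (1.19 x 10^-5) = 0.8687
  R = 76.63 / 0.8687 = 88.2 K

88.2 K


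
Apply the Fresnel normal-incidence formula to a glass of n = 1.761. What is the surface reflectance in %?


Fresnel reflectance at normal incidence:
  R = ((n - 1)/(n + 1))^2
  (n - 1)/(n + 1) = (1.761 - 1)/(1.761 + 1) = 0.275625
  R = 0.275625^2 = 0.0759691
  R(%) = 0.0759691 * 100 = 7.597%

7.597%


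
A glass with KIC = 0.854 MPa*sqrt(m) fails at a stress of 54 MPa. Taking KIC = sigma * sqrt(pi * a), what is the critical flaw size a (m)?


Rearrange KIC = sigma * sqrt(pi * a):
  sqrt(pi * a) = KIC / sigma
  sqrt(pi * a) = 0.854 / 54 = 0.015815
  a = (KIC / sigma)^2 / pi
  a = 0.015815^2 / pi = 0.0000796 m

0.0000796 m


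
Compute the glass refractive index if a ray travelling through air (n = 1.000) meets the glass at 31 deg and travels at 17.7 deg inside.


Apply Snell's law: n1 * sin(theta1) = n2 * sin(theta2)
  n2 = n1 * sin(theta1) / sin(theta2)
  sin(31) = 0.515038
  sin(17.7) = 0.304033
  n2 = 1.000 * 0.515038 / 0.304033 = 1.694

1.694


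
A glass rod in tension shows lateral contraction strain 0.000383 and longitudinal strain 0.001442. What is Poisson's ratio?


Poisson's ratio: nu = lateral strain / axial strain
  nu = 0.000383 / 0.001442 = 0.2656

0.2656


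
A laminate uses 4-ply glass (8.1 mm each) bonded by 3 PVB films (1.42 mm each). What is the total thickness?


Total thickness = glass contribution + PVB contribution
  Glass: 4 * 8.1 = 32.4 mm
  PVB: 3 * 1.42 = 4.26 mm
  Total = 32.4 + 4.26 = 36.66 mm

36.66 mm


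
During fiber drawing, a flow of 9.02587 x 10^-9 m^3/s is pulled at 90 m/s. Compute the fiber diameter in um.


Cross-sectional area from continuity:
  A = Q / v = 9.02587 x 10^-9 / 90 = 1.002874 x 10^-10 m^2
Diameter from circular cross-section:
  d = sqrt(4A / pi) * 10^6 (m -> um)
  d = sqrt(4 * 1.002874 x 10^-10 / pi) * 10^6 = 11.3 um

11.3 um


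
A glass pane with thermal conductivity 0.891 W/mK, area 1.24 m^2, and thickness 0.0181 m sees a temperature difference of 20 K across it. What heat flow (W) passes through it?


Fourier's law: Q = k * A * dT / t
  Q = 0.891 * 1.24 * 20 / 0.0181
  Q = 22.0968 / 0.0181 = 1220.8 W

1220.8 W


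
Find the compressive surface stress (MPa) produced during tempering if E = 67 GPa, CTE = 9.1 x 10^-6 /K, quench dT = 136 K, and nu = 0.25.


Tempering stress: sigma = E * alpha * dT / (1 - nu)
  E (MPa) = 67 * 1000 = 67000
  Numerator = 67000 * (9.1 x 10^-6) * 136 = 82.9192
  Denominator = 1 - 0.25 = 0.75
  sigma = 82.9192 / 0.75 = 110.6 MPa

110.6 MPa


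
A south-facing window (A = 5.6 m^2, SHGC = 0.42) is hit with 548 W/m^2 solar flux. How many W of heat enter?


Solar heat gain: Q = Area * SHGC * Irradiance
  Q = 5.6 * 0.42 * 548 = 1288.9 W

1288.9 W


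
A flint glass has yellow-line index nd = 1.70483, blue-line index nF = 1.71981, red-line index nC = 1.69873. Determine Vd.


Abbe number formula: Vd = (nd - 1) / (nF - nC)
  nd - 1 = 1.70483 - 1 = 0.70483
  nF - nC = 1.71981 - 1.69873 = 0.02108
  Vd = 0.70483 / 0.02108 = 33.44

33.44


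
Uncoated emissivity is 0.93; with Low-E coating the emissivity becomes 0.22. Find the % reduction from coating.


Percentage reduction = (1 - coated/uncoated) * 100
  Ratio = 0.22 / 0.93 = 0.2366
  Reduction = (1 - 0.2366) * 100 = 76.3%

76.3%


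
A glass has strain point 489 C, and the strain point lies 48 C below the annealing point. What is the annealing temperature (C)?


T_anneal = T_strain + gap:
  T_anneal = 489 + 48 = 537 C

537 C


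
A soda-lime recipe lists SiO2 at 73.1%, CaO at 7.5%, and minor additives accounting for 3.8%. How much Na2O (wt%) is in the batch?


Pieces sum to 100%:
  Na2O = 100 - (SiO2 + CaO + others)
  Na2O = 100 - (73.1 + 7.5 + 3.8) = 15.6%

15.6%


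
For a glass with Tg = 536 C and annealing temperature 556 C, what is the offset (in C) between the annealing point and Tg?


Offset = T_anneal - Tg:
  offset = 556 - 536 = 20 C

20 C


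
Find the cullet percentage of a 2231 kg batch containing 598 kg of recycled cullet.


Cullet ratio = (cullet mass / total batch mass) * 100
  Ratio = 598 / 2231 * 100 = 26.8%

26.8%


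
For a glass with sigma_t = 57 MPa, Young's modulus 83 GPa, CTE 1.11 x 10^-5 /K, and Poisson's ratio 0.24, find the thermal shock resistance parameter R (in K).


Thermal shock resistance: R = sigma * (1 - nu) / (E * alpha)
  Numerator = 57 * (1 - 0.24) = 43.32
  Denominator = 83 * 1000 * (1.11 x 10^-5) = 0.9213
  R = 43.32 / 0.9213 = 47.0 K

47.0 K


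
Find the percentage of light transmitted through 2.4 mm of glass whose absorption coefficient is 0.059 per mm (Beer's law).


Beer-Lambert law: T = exp(-alpha * thickness)
  exponent = -0.059 * 2.4 = -0.1416
  T = exp(-0.1416) = 0.868
  Percentage = 0.868 * 100 = 86.8%

86.8%


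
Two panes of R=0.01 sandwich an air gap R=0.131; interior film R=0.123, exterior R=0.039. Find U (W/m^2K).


Total thermal resistance (series):
  R_total = R_in + R_glass + R_air + R_glass + R_out
  R_total = 0.123 + 0.01 + 0.131 + 0.01 + 0.039 = 0.313 m^2K/W
U-value = 1 / R_total = 1 / 0.313 = 3.195 W/m^2K

3.195 W/m^2K


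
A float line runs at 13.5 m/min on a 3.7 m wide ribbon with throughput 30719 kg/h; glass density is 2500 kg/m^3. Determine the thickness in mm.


Ribbon cross-section from mass balance:
  Volume rate = throughput / density = 30719 / 2500 = 12.2876 m^3/h
  thickness = volume rate / (speed * 60 * width), i.e.
  thickness = throughput / (60 * speed * width * density) * 1000
  thickness = 30719 / (60 * 13.5 * 3.7 * 2500) * 1000 = 4.1 mm

4.1 mm


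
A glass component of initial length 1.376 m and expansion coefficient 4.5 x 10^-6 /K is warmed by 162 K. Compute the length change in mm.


Thermal expansion formula: dL = alpha * L0 * dT
  dL = (4.5 x 10^-6) * 1.376 * 162 = 0.0010031 m
Convert to mm: 0.0010031 * 1000 = 1.0031 mm

1.0031 mm


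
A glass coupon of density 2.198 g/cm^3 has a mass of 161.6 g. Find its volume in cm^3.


Rearrange rho = m / V:
  V = m / rho
  V = 161.6 / 2.198 = 73.521 cm^3

73.521 cm^3


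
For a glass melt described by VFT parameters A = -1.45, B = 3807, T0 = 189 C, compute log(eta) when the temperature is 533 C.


VFT equation: log(eta) = A + B / (T - T0)
  T - T0 = 533 - 189 = 344
  B / (T - T0) = 3807 / 344 = 11.067
  log(eta) = -1.45 + 11.067 = 9.617

9.617


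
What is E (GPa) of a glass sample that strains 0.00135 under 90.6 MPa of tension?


Young's modulus: E = stress / strain
  E = 90.6 MPa / 0.00135 = 67111.11 MPa
Convert to GPa: 67111.11 / 1000 = 67.11 GPa

67.11 GPa


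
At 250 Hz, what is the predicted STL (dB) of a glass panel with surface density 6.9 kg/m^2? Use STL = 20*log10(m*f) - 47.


Mass law: STL = 20 * log10(m * f) - 47
  m * f = 6.9 * 250 = 1725
  log10(1725) = 3.23679
  STL = 20 * 3.23679 - 47 = 64.7358 - 47 = 17.7 dB

17.7 dB


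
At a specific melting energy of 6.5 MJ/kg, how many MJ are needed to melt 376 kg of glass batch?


Total energy = mass * specific energy
  E = 376 * 6.5 = 2444 MJ

2444 MJ


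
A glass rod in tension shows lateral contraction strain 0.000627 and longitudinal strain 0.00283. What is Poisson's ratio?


Poisson's ratio: nu = lateral strain / axial strain
  nu = 0.000627 / 0.00283 = 0.2216

0.2216


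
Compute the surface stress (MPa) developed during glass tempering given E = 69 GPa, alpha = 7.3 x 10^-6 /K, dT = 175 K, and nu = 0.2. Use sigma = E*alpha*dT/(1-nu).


Tempering stress: sigma = E * alpha * dT / (1 - nu)
  E (MPa) = 69 * 1000 = 69000
  Numerator = 69000 * (7.3 x 10^-6) * 175 = 88.1475
  Denominator = 1 - 0.2 = 0.8
  sigma = 88.1475 / 0.8 = 110.2 MPa

110.2 MPa


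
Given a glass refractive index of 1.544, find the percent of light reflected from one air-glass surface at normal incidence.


Fresnel reflectance at normal incidence:
  R = ((n - 1)/(n + 1))^2
  (n - 1)/(n + 1) = (1.544 - 1)/(1.544 + 1) = 0.213836
  R = 0.213836^2 = 0.0457258
  R(%) = 0.0457258 * 100 = 4.573%

4.573%


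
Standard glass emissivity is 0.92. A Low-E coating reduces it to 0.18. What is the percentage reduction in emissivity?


Percentage reduction = (1 - coated/uncoated) * 100
  Ratio = 0.18 / 0.92 = 0.1957
  Reduction = (1 - 0.1957) * 100 = 80.4%

80.4%


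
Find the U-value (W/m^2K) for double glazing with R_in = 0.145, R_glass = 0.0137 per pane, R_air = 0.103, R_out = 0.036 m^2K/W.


Total thermal resistance (series):
  R_total = R_in + R_glass + R_air + R_glass + R_out
  R_total = 0.145 + 0.0137 + 0.103 + 0.0137 + 0.036 = 0.3114 m^2K/W
U-value = 1 / R_total = 1 / 0.3114 = 3.211 W/m^2K

3.211 W/m^2K


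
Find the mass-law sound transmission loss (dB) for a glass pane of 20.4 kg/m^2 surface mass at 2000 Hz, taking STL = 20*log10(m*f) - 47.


Mass law: STL = 20 * log10(m * f) - 47
  m * f = 20.4 * 2000 = 40800
  log10(40800) = 4.61066
  STL = 20 * 4.61066 - 47 = 92.2132 - 47 = 45.2 dB

45.2 dB


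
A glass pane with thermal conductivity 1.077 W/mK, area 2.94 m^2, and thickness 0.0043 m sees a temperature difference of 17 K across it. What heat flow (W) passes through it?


Fourier's law: Q = k * A * dT / t
  Q = 1.077 * 2.94 * 17 / 0.0043
  Q = 53.82846 / 0.0043 = 12518.2 W

12518.2 W


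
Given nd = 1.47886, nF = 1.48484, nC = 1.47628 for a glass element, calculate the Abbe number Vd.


Abbe number formula: Vd = (nd - 1) / (nF - nC)
  nd - 1 = 1.47886 - 1 = 0.47886
  nF - nC = 1.48484 - 1.47628 = 0.00856
  Vd = 0.47886 / 0.00856 = 55.94

55.94


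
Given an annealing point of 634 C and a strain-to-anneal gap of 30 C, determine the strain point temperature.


Strain point = annealing point - difference:
  T_strain = 634 - 30 = 604 C

604 C


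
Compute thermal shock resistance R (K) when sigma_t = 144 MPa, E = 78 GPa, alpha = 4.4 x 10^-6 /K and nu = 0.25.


Thermal shock resistance: R = sigma * (1 - nu) / (E * alpha)
  Numerator = 144 * (1 - 0.25) = 108.0
  Denominator = 78 * 1000 * (4.4 x 10^-6) = 0.3432
  R = 108.0 / 0.3432 = 314.7 K

314.7 K


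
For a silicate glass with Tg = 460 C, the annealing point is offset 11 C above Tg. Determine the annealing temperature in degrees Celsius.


The annealing temperature is Tg plus the offset:
  T_anneal = 460 + 11 = 471 C

471 C


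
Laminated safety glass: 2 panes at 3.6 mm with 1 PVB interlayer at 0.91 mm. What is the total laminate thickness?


Total thickness = glass contribution + PVB contribution
  Glass: 2 * 3.6 = 7.2 mm
  PVB: 1 * 0.91 = 0.91 mm
  Total = 7.2 + 0.91 = 8.11 mm

8.11 mm


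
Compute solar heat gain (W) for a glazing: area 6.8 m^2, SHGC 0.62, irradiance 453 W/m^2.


Solar heat gain: Q = Area * SHGC * Irradiance
  Q = 6.8 * 0.62 * 453 = 1909.8 W

1909.8 W


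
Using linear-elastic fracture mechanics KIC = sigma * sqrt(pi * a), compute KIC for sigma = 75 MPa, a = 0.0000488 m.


Fracture toughness: KIC = sigma * sqrt(pi * a)
  pi * a = pi * 0.0000488 = 0.00015331
  sqrt(pi * a) = 0.012382
  KIC = 75 * 0.012382 = 0.929 MPa*sqrt(m)

0.929 MPa*sqrt(m)


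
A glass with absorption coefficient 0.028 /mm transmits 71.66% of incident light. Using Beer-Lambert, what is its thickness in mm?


Rearrange T = exp(-alpha * thickness):
  thickness = -ln(T) / alpha
  T = 71.66/100 = 0.7166
  ln(T) = -0.33324
  -ln(T) = 0.33324
  thickness = 0.33324 / 0.028 = 11.9 mm

11.9 mm


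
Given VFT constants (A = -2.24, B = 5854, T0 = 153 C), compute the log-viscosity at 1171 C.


VFT equation: log(eta) = A + B / (T - T0)
  T - T0 = 1171 - 153 = 1018
  B / (T - T0) = 5854 / 1018 = 5.75
  log(eta) = -2.24 + 5.75 = 3.51

3.51


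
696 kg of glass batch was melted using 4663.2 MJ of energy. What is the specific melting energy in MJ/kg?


Rearrange E = m * s for s:
  s = E / m
  s = 4663.2 / 696 = 6.7 MJ/kg

6.7 MJ/kg


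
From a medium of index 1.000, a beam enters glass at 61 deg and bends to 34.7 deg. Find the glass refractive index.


Apply Snell's law: n1 * sin(theta1) = n2 * sin(theta2)
  n2 = n1 * sin(theta1) / sin(theta2)
  sin(61) = 0.87462
  sin(34.7) = 0.56928
  n2 = 1.000 * 0.87462 / 0.56928 = 1.5364

1.5364


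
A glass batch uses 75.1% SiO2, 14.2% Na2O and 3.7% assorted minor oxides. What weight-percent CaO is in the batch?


Pieces sum to 100%:
  CaO = 100 - (SiO2 + Na2O + others)
  CaO = 100 - (75.1 + 14.2 + 3.7) = 7.0%

7.0%


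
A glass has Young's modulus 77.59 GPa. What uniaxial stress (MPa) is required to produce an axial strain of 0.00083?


Rearrange E = sigma / epsilon:
  sigma = E * epsilon
  E (MPa) = 77.59 * 1000 = 77590
  sigma = 77590 * 0.00083 = 64.4 MPa

64.4 MPa


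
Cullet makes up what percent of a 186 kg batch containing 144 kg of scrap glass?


Cullet ratio = (cullet mass / total batch mass) * 100
  Ratio = 144 / 186 * 100 = 77.42%

77.42%


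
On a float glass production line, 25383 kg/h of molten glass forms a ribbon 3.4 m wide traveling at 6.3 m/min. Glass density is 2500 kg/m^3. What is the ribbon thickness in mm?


Ribbon cross-section from mass balance:
  Volume rate = throughput / density = 25383 / 2500 = 10.1532 m^3/h
  thickness = volume rate / (speed * 60 * width), i.e.
  thickness = throughput / (60 * speed * width * density) * 1000
  thickness = 25383 / (60 * 6.3 * 3.4 * 2500) * 1000 = 7.9 mm

7.9 mm


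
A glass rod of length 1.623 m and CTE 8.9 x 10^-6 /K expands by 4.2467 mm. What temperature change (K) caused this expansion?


Rearrange dL = alpha * L0 * dT for dT:
  dT = dL / (alpha * L0)
  dL (m) = 4.2467 / 1000 = 0.0042467
  dT = 0.0042467 / ((8.9 x 10^-6) * 1.623) = 294.0 K

294.0 K


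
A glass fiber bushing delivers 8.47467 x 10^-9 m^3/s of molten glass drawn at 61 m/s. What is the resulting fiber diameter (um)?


Cross-sectional area from continuity:
  A = Q / v = 8.47467 x 10^-9 / 61 = 1.38929 x 10^-10 m^2
Diameter from circular cross-section:
  d = sqrt(4A / pi) * 10^6 (m -> um)
  d = sqrt(4 * 1.38929 x 10^-10 / pi) * 10^6 = 13.3 um

13.3 um


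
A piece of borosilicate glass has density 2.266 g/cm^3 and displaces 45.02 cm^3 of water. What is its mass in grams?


Rearrange rho = m / V:
  m = rho * V
  m = 2.266 * 45.02 = 102.015 g

102.015 g


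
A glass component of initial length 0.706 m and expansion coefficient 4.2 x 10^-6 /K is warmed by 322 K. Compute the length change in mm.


Thermal expansion formula: dL = alpha * L0 * dT
  dL = (4.2 x 10^-6) * 0.706 * 322 = 0.00095479 m
Convert to mm: 0.00095479 * 1000 = 0.9548 mm

0.9548 mm


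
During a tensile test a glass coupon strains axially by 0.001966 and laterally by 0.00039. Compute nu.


Poisson's ratio: nu = lateral strain / axial strain
  nu = 0.00039 / 0.001966 = 0.1984

0.1984


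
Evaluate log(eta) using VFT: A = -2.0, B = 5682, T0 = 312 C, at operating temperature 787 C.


VFT equation: log(eta) = A + B / (T - T0)
  T - T0 = 787 - 312 = 475
  B / (T - T0) = 5682 / 475 = 11.962
  log(eta) = -2.0 + 11.962 = 9.962

9.962


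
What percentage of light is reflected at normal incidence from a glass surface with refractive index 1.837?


Fresnel reflectance at normal incidence:
  R = ((n - 1)/(n + 1))^2
  (n - 1)/(n + 1) = (1.837 - 1)/(1.837 + 1) = 0.29503
  R = 0.29503^2 = 0.0870427
  R(%) = 0.0870427 * 100 = 8.704%

8.704%


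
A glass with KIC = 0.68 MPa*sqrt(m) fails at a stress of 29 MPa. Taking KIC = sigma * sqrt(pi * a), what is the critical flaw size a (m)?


Rearrange KIC = sigma * sqrt(pi * a):
  sqrt(pi * a) = KIC / sigma
  sqrt(pi * a) = 0.68 / 29 = 0.023448
  a = (KIC / sigma)^2 / pi
  a = 0.023448^2 / pi = 0.000175 m

0.000175 m


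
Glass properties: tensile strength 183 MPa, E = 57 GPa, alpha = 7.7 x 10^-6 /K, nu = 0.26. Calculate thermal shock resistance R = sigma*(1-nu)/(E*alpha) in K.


Thermal shock resistance: R = sigma * (1 - nu) / (E * alpha)
  Numerator = 183 * (1 - 0.26) = 135.42
  Denominator = 57 * 1000 * (7.7 x 10^-6) = 0.4389
  R = 135.42 / 0.4389 = 308.5 K

308.5 K


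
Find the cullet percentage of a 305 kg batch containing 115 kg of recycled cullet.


Cullet ratio = (cullet mass / total batch mass) * 100
  Ratio = 115 / 305 * 100 = 37.7%

37.7%


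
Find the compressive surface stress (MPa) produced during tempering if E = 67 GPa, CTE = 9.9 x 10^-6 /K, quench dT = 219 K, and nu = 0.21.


Tempering stress: sigma = E * alpha * dT / (1 - nu)
  E (MPa) = 67 * 1000 = 67000
  Numerator = 67000 * (9.9 x 10^-6) * 219 = 145.2627
  Denominator = 1 - 0.21 = 0.79
  sigma = 145.2627 / 0.79 = 183.9 MPa

183.9 MPa


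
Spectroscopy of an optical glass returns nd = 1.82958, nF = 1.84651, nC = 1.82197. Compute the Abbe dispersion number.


Abbe number formula: Vd = (nd - 1) / (nF - nC)
  nd - 1 = 1.82958 - 1 = 0.82958
  nF - nC = 1.84651 - 1.82197 = 0.02454
  Vd = 0.82958 / 0.02454 = 33.81

33.81


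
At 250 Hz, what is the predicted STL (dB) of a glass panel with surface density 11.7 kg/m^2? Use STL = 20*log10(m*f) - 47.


Mass law: STL = 20 * log10(m * f) - 47
  m * f = 11.7 * 250 = 2925
  log10(2925) = 3.46613
  STL = 20 * 3.46613 - 47 = 69.3226 - 47 = 22.3 dB

22.3 dB


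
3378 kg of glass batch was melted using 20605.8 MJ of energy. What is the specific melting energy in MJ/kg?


Rearrange E = m * s for s:
  s = E / m
  s = 20605.8 / 3378 = 6.1 MJ/kg

6.1 MJ/kg


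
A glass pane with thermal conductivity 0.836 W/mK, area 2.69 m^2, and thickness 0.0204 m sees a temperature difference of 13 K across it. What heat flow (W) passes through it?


Fourier's law: Q = k * A * dT / t
  Q = 0.836 * 2.69 * 13 / 0.0204
  Q = 29.23492 / 0.0204 = 1433.1 W

1433.1 W


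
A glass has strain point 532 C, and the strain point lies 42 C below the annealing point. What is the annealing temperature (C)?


T_anneal = T_strain + gap:
  T_anneal = 532 + 42 = 574 C

574 C


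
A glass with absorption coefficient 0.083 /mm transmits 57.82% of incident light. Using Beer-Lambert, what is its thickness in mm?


Rearrange T = exp(-alpha * thickness):
  thickness = -ln(T) / alpha
  T = 57.82/100 = 0.5782
  ln(T) = -0.54784
  -ln(T) = 0.54784
  thickness = 0.54784 / 0.083 = 6.6 mm

6.6 mm


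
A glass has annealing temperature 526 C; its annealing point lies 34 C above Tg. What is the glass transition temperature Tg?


Rearrange T_anneal = Tg + offset for Tg:
  Tg = T_anneal - offset = 526 - 34 = 492 C

492 C


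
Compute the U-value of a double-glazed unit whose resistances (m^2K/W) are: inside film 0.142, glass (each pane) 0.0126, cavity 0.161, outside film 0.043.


Total thermal resistance (series):
  R_total = R_in + R_glass + R_air + R_glass + R_out
  R_total = 0.142 + 0.0126 + 0.161 + 0.0126 + 0.043 = 0.3712 m^2K/W
U-value = 1 / R_total = 1 / 0.3712 = 2.694 W/m^2K

2.694 W/m^2K


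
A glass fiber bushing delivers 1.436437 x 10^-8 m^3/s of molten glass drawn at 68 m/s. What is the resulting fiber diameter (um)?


Cross-sectional area from continuity:
  A = Q / v = 1.436437 x 10^-8 / 68 = 2.112407 x 10^-10 m^2
Diameter from circular cross-section:
  d = sqrt(4A / pi) * 10^6 (m -> um)
  d = sqrt(4 * 2.112407 x 10^-10 / pi) * 10^6 = 16.4 um

16.4 um


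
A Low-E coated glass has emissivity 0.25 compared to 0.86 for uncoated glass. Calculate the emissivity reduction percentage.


Percentage reduction = (1 - coated/uncoated) * 100
  Ratio = 0.25 / 0.86 = 0.2907
  Reduction = (1 - 0.2907) * 100 = 70.9%

70.9%


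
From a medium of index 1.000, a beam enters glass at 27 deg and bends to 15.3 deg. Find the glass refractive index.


Apply Snell's law: n1 * sin(theta1) = n2 * sin(theta2)
  n2 = n1 * sin(theta1) / sin(theta2)
  sin(27) = 0.45399
  sin(15.3) = 0.263873
  n2 = 1.000 * 0.45399 / 0.263873 = 1.7205

1.7205


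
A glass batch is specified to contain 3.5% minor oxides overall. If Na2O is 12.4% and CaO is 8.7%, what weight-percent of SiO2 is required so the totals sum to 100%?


Known pieces sum to 100%:
  SiO2 = 100 - (others + Na2O + CaO)
  SiO2 = 100 - (3.5 + 12.4 + 8.7) = 75.4%

75.4%


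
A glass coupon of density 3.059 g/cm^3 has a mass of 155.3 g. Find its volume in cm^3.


Rearrange rho = m / V:
  V = m / rho
  V = 155.3 / 3.059 = 50.768 cm^3

50.768 cm^3


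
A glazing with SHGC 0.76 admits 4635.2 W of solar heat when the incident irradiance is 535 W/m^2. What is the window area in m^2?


Rearrange Q = Area * SHGC * Irradiance:
  Area = Q / (SHGC * Irradiance)
  Area = 4635.2 / (0.76 * 535) = 11.4 m^2

11.4 m^2


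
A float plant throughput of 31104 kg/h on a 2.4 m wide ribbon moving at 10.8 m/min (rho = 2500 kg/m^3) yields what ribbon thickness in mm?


Ribbon cross-section from mass balance:
  Volume rate = throughput / density = 31104 / 2500 = 12.4416 m^3/h
  thickness = volume rate / (speed * 60 * width), i.e.
  thickness = throughput / (60 * speed * width * density) * 1000
  thickness = 31104 / (60 * 10.8 * 2.4 * 2500) * 1000 = 8.0 mm

8.0 mm


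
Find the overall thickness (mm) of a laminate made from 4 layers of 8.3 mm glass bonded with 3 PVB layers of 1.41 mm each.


Total thickness = glass contribution + PVB contribution
  Glass: 4 * 8.3 = 33.2 mm
  PVB: 3 * 1.41 = 4.23 mm
  Total = 33.2 + 4.23 = 37.43 mm

37.43 mm


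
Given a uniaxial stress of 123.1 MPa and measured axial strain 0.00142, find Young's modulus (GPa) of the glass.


Young's modulus: E = stress / strain
  E = 123.1 MPa / 0.00142 = 86690.14 MPa
Convert to GPa: 86690.14 / 1000 = 86.69 GPa

86.69 GPa


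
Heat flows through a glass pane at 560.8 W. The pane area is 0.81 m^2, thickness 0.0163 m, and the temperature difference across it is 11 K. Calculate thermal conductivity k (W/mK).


Fourier's law rearranged: k = Q * t / (A * dT)
  Numerator = 560.8 * 0.0163 = 9.14104
  Denominator = 0.81 * 11 = 8.91
  k = 9.14104 / 8.91 = 1.026 W/mK

1.026 W/mK


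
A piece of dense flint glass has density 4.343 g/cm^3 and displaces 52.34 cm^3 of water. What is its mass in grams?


Rearrange rho = m / V:
  m = rho * V
  m = 4.343 * 52.34 = 227.313 g

227.313 g


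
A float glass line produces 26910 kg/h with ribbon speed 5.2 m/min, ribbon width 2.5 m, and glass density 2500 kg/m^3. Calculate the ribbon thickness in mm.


Ribbon cross-section from mass balance:
  Volume rate = throughput / density = 26910 / 2500 = 10.764 m^3/h
  thickness = volume rate / (speed * 60 * width), i.e.
  thickness = throughput / (60 * speed * width * density) * 1000
  thickness = 26910 / (60 * 5.2 * 2.5 * 2500) * 1000 = 13.8 mm

13.8 mm


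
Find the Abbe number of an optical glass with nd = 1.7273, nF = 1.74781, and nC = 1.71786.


Abbe number formula: Vd = (nd - 1) / (nF - nC)
  nd - 1 = 1.7273 - 1 = 0.7273
  nF - nC = 1.74781 - 1.71786 = 0.02995
  Vd = 0.7273 / 0.02995 = 24.28

24.28


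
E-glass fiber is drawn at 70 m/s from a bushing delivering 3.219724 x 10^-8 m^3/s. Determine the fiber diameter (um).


Cross-sectional area from continuity:
  A = Q / v = 3.219724 x 10^-8 / 70 = 4.599606 x 10^-10 m^2
Diameter from circular cross-section:
  d = sqrt(4A / pi) * 10^6 (m -> um)
  d = sqrt(4 * 4.599606 x 10^-10 / pi) * 10^6 = 24.2 um

24.2 um


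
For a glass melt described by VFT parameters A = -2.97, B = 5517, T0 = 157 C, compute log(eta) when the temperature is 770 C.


VFT equation: log(eta) = A + B / (T - T0)
  T - T0 = 770 - 157 = 613
  B / (T - T0) = 5517 / 613 = 9.0
  log(eta) = -2.97 + 9.0 = 6.03

6.03


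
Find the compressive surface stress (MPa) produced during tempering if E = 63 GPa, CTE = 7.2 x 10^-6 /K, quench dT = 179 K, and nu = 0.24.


Tempering stress: sigma = E * alpha * dT / (1 - nu)
  E (MPa) = 63 * 1000 = 63000
  Numerator = 63000 * (7.2 x 10^-6) * 179 = 81.1944
  Denominator = 1 - 0.24 = 0.76
  sigma = 81.1944 / 0.76 = 106.8 MPa

106.8 MPa


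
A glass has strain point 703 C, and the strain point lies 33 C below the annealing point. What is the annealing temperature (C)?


T_anneal = T_strain + gap:
  T_anneal = 703 + 33 = 736 C

736 C


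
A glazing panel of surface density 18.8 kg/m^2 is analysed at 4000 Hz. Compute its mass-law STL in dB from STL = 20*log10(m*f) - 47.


Mass law: STL = 20 * log10(m * f) - 47
  m * f = 18.8 * 4000 = 75200
  log10(75200) = 4.87622
  STL = 20 * 4.87622 - 47 = 97.5244 - 47 = 50.5 dB

50.5 dB


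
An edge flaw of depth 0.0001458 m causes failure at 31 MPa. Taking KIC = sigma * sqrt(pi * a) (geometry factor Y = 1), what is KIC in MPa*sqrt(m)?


Fracture toughness: KIC = sigma * sqrt(pi * a)
  pi * a = pi * 0.0001458 = 0.000458044
  sqrt(pi * a) = 0.021402
  KIC = 31 * 0.021402 = 0.663 MPa*sqrt(m)

0.663 MPa*sqrt(m)


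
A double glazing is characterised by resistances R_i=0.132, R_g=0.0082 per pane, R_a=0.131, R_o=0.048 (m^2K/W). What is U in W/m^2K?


Total thermal resistance (series):
  R_total = R_in + R_glass + R_air + R_glass + R_out
  R_total = 0.132 + 0.0082 + 0.131 + 0.0082 + 0.048 = 0.3274 m^2K/W
U-value = 1 / R_total = 1 / 0.3274 = 3.054 W/m^2K

3.054 W/m^2K


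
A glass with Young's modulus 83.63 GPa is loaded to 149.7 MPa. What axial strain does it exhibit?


Rearrange E = sigma / epsilon:
  epsilon = sigma / E
  E (MPa) = 83.63 * 1000 = 83630
  epsilon = 149.7 / 83630 = 0.00179

0.00179


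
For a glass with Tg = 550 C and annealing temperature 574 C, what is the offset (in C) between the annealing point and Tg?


Offset = T_anneal - Tg:
  offset = 574 - 550 = 24 C

24 C


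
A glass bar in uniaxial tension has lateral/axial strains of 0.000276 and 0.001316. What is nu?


Poisson's ratio: nu = lateral strain / axial strain
  nu = 0.000276 / 0.001316 = 0.2097

0.2097


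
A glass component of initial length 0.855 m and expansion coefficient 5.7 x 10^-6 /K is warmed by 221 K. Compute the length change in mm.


Thermal expansion formula: dL = alpha * L0 * dT
  dL = (5.7 x 10^-6) * 0.855 * 221 = 0.00107704 m
Convert to mm: 0.00107704 * 1000 = 1.077 mm

1.077 mm


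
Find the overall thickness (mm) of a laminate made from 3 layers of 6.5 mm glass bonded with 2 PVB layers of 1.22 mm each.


Total thickness = glass contribution + PVB contribution
  Glass: 3 * 6.5 = 19.5 mm
  PVB: 2 * 1.22 = 2.44 mm
  Total = 19.5 + 2.44 = 21.94 mm

21.94 mm


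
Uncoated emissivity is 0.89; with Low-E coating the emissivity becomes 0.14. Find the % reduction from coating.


Percentage reduction = (1 - coated/uncoated) * 100
  Ratio = 0.14 / 0.89 = 0.1573
  Reduction = (1 - 0.1573) * 100 = 84.3%

84.3%


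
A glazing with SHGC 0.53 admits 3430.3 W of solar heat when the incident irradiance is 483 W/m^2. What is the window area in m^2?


Rearrange Q = Area * SHGC * Irradiance:
  Area = Q / (SHGC * Irradiance)
  Area = 3430.3 / (0.53 * 483) = 13.4 m^2

13.4 m^2


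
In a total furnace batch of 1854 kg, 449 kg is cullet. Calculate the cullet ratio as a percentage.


Cullet ratio = (cullet mass / total batch mass) * 100
  Ratio = 449 / 1854 * 100 = 24.22%

24.22%


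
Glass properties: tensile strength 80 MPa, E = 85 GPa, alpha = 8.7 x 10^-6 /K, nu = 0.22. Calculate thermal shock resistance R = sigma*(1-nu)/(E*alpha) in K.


Thermal shock resistance: R = sigma * (1 - nu) / (E * alpha)
  Numerator = 80 * (1 - 0.22) = 62.4
  Denominator = 85 * 1000 * (8.7 x 10^-6) = 0.7395
  R = 62.4 / 0.7395 = 84.4 K

84.4 K


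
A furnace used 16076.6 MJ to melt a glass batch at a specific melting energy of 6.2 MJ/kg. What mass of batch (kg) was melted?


Rearrange E = m * s for m:
  m = E / s
  m = 16076.6 / 6.2 = 2593.0 kg

2593.0 kg


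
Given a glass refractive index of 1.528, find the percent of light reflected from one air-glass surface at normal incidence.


Fresnel reflectance at normal incidence:
  R = ((n - 1)/(n + 1))^2
  (n - 1)/(n + 1) = (1.528 - 1)/(1.528 + 1) = 0.208861
  R = 0.208861^2 = 0.0436229
  R(%) = 0.0436229 * 100 = 4.362%

4.362%


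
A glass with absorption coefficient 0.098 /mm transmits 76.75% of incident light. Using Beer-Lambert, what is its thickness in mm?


Rearrange T = exp(-alpha * thickness):
  thickness = -ln(T) / alpha
  T = 76.75/100 = 0.7675
  ln(T) = -0.26462
  -ln(T) = 0.26462
  thickness = 0.26462 / 0.098 = 2.7 mm

2.7 mm


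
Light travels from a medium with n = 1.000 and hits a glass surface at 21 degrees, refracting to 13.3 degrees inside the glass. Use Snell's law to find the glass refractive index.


Apply Snell's law: n1 * sin(theta1) = n2 * sin(theta2)
  n2 = n1 * sin(theta1) / sin(theta2)
  sin(21) = 0.358368
  sin(13.3) = 0.23005
  n2 = 1.000 * 0.358368 / 0.23005 = 1.5578

1.5578


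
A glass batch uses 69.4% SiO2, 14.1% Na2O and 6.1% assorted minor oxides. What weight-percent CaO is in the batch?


Pieces sum to 100%:
  CaO = 100 - (SiO2 + Na2O + others)
  CaO = 100 - (69.4 + 14.1 + 6.1) = 10.4%

10.4%


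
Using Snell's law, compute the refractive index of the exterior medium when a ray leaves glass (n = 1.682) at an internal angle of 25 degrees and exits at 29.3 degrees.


Apply Snell's law: n1 * sin(theta1) = n2 * sin(theta2)
  n2 = n1 * sin(theta1) / sin(theta2)
  sin(25) = 0.422618
  sin(29.3) = 0.489382
  n2 = 1.682 * 0.422618 / 0.489382 = 1.4525

1.4525


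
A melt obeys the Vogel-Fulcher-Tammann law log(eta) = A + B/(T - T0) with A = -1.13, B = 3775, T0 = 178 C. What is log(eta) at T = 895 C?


VFT equation: log(eta) = A + B / (T - T0)
  T - T0 = 895 - 178 = 717
  B / (T - T0) = 3775 / 717 = 5.265
  log(eta) = -1.13 + 5.265 = 4.135

4.135


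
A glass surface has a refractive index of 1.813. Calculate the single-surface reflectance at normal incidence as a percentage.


Fresnel reflectance at normal incidence:
  R = ((n - 1)/(n + 1))^2
  (n - 1)/(n + 1) = (1.813 - 1)/(1.813 + 1) = 0.289015
  R = 0.289015^2 = 0.0835297
  R(%) = 0.0835297 * 100 = 8.353%

8.353%


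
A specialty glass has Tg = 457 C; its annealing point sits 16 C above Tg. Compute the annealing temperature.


The annealing temperature is Tg plus the offset:
  T_anneal = 457 + 16 = 473 C

473 C


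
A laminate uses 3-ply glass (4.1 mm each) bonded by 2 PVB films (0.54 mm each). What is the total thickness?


Total thickness = glass contribution + PVB contribution
  Glass: 3 * 4.1 = 12.3 mm
  PVB: 2 * 0.54 = 1.08 mm
  Total = 12.3 + 1.08 = 13.38 mm

13.38 mm


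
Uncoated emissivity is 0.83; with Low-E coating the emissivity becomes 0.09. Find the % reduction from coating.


Percentage reduction = (1 - coated/uncoated) * 100
  Ratio = 0.09 / 0.83 = 0.1084
  Reduction = (1 - 0.1084) * 100 = 89.2%

89.2%


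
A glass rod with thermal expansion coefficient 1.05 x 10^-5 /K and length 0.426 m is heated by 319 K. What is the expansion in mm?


Thermal expansion formula: dL = alpha * L0 * dT
  dL = (1.05 x 10^-5) * 0.426 * 319 = 0.00142689 m
Convert to mm: 0.00142689 * 1000 = 1.4269 mm

1.4269 mm


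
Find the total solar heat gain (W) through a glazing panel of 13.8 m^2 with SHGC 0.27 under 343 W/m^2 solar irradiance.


Solar heat gain: Q = Area * SHGC * Irradiance
  Q = 13.8 * 0.27 * 343 = 1278 W

1278 W


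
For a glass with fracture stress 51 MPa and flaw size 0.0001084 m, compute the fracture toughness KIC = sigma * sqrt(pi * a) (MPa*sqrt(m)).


Fracture toughness: KIC = sigma * sqrt(pi * a)
  pi * a = pi * 0.0001084 = 0.000340549
  sqrt(pi * a) = 0.018454
  KIC = 51 * 0.018454 = 0.941 MPa*sqrt(m)

0.941 MPa*sqrt(m)


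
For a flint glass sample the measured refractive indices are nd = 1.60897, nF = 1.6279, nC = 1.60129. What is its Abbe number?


Abbe number formula: Vd = (nd - 1) / (nF - nC)
  nd - 1 = 1.60897 - 1 = 0.60897
  nF - nC = 1.6279 - 1.60129 = 0.02661
  Vd = 0.60897 / 0.02661 = 22.89

22.89


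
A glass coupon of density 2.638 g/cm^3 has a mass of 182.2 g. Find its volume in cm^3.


Rearrange rho = m / V:
  V = m / rho
  V = 182.2 / 2.638 = 69.067 cm^3

69.067 cm^3


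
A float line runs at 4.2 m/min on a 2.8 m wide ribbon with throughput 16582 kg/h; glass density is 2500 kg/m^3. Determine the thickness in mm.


Ribbon cross-section from mass balance:
  Volume rate = throughput / density = 16582 / 2500 = 6.6328 m^3/h
  thickness = volume rate / (speed * 60 * width), i.e.
  thickness = throughput / (60 * speed * width * density) * 1000
  thickness = 16582 / (60 * 4.2 * 2.8 * 2500) * 1000 = 9.4 mm

9.4 mm


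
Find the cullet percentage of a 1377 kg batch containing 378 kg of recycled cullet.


Cullet ratio = (cullet mass / total batch mass) * 100
  Ratio = 378 / 1377 * 100 = 27.45%

27.45%


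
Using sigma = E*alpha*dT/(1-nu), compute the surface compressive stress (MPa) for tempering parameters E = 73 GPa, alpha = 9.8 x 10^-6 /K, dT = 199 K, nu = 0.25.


Tempering stress: sigma = E * alpha * dT / (1 - nu)
  E (MPa) = 73 * 1000 = 73000
  Numerator = 73000 * (9.8 x 10^-6) * 199 = 142.3646
  Denominator = 1 - 0.25 = 0.75
  sigma = 142.3646 / 0.75 = 189.8 MPa

189.8 MPa


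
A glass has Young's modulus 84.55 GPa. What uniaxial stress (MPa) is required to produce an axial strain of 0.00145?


Rearrange E = sigma / epsilon:
  sigma = E * epsilon
  E (MPa) = 84.55 * 1000 = 84550
  sigma = 84550 * 0.00145 = 122.6 MPa

122.6 MPa


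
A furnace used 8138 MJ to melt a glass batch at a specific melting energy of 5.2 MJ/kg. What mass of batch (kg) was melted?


Rearrange E = m * s for m:
  m = E / s
  m = 8138 / 5.2 = 1565.0 kg

1565.0 kg


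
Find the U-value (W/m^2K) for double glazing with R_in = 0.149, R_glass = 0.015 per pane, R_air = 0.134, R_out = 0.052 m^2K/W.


Total thermal resistance (series):
  R_total = R_in + R_glass + R_air + R_glass + R_out
  R_total = 0.149 + 0.015 + 0.134 + 0.015 + 0.052 = 0.365 m^2K/W
U-value = 1 / R_total = 1 / 0.365 = 2.74 W/m^2K

2.74 W/m^2K


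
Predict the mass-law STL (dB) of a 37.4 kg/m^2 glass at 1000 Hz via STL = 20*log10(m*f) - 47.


Mass law: STL = 20 * log10(m * f) - 47
  m * f = 37.4 * 1000 = 37400
  log10(37400) = 4.57287
  STL = 20 * 4.57287 - 47 = 91.4574 - 47 = 44.5 dB

44.5 dB


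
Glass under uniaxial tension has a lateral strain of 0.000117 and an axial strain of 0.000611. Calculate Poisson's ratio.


Poisson's ratio: nu = lateral strain / axial strain
  nu = 0.000117 / 0.000611 = 0.1915

0.1915


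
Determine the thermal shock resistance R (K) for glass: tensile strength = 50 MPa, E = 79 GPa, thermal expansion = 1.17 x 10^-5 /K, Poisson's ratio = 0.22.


Thermal shock resistance: R = sigma * (1 - nu) / (E * alpha)
  Numerator = 50 * (1 - 0.22) = 39.0
  Denominator = 79 * 1000 * (1.17 x 10^-5) = 0.9243
  R = 39.0 / 0.9243 = 42.2 K

42.2 K


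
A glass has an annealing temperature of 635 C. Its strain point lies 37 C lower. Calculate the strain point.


Strain point = annealing point - difference:
  T_strain = 635 - 37 = 598 C

598 C


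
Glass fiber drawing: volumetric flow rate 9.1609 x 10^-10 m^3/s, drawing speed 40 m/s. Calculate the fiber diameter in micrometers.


Cross-sectional area from continuity:
  A = Q / v = 9.1609 x 10^-10 / 40 = 2.290225 x 10^-11 m^2
Diameter from circular cross-section:
  d = sqrt(4A / pi) * 10^6 (m -> um)
  d = sqrt(4 * 2.290225 x 10^-11 / pi) * 10^6 = 5.4 um

5.4 um


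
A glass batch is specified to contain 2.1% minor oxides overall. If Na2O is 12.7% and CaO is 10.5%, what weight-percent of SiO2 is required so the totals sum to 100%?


Known pieces sum to 100%:
  SiO2 = 100 - (others + Na2O + CaO)
  SiO2 = 100 - (2.1 + 12.7 + 10.5) = 74.7%

74.7%


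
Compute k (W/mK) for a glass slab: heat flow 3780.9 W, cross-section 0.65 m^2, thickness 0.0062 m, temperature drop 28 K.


Fourier's law rearranged: k = Q * t / (A * dT)
  Numerator = 3780.9 * 0.0062 = 23.44158
  Denominator = 0.65 * 28 = 18.2
  k = 23.44158 / 18.2 = 1.288 W/mK

1.288 W/mK


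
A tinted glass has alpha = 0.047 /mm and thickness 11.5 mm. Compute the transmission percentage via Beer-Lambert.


Beer-Lambert law: T = exp(-alpha * thickness)
  exponent = -0.047 * 11.5 = -0.5405
  T = exp(-0.5405) = 0.5825
  Percentage = 0.5825 * 100 = 58.25%

58.25%


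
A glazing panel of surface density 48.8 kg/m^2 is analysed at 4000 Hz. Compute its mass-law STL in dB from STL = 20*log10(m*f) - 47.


Mass law: STL = 20 * log10(m * f) - 47
  m * f = 48.8 * 4000 = 195200
  log10(195200) = 5.29048
  STL = 20 * 5.29048 - 47 = 105.8096 - 47 = 58.8 dB

58.8 dB


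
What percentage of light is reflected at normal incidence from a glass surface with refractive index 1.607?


Fresnel reflectance at normal incidence:
  R = ((n - 1)/(n + 1))^2
  (n - 1)/(n + 1) = (1.607 - 1)/(1.607 + 1) = 0.232835
  R = 0.232835^2 = 0.0542121
  R(%) = 0.0542121 * 100 = 5.421%

5.421%


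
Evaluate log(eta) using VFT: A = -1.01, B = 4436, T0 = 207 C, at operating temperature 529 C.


VFT equation: log(eta) = A + B / (T - T0)
  T - T0 = 529 - 207 = 322
  B / (T - T0) = 4436 / 322 = 13.776
  log(eta) = -1.01 + 13.776 = 12.766

12.766
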